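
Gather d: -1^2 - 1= -2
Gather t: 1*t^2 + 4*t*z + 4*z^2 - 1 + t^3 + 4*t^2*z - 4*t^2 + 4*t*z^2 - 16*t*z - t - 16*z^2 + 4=t^3 + t^2*(4*z - 3) + t*(4*z^2 - 12*z - 1) - 12*z^2 + 3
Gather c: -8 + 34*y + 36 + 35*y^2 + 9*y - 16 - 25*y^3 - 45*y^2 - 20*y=-25*y^3 - 10*y^2 + 23*y + 12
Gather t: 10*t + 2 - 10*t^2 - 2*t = -10*t^2 + 8*t + 2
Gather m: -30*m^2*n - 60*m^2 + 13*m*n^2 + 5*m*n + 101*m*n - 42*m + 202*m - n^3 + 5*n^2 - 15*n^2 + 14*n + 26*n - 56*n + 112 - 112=m^2*(-30*n - 60) + m*(13*n^2 + 106*n + 160) - n^3 - 10*n^2 - 16*n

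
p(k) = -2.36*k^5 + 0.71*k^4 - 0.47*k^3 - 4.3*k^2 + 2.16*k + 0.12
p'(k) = -11.8*k^4 + 2.84*k^3 - 1.41*k^2 - 8.6*k + 2.16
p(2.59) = -274.40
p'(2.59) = -511.21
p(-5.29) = 10270.60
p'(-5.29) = -9652.92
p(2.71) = -341.62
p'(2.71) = -611.42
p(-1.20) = -0.51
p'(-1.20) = -18.93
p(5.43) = -10713.61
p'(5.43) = -9889.86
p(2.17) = -118.06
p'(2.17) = -255.77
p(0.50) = 0.04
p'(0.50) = -2.88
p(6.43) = -25014.86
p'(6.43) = -19527.36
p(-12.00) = 602133.24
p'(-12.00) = -249690.00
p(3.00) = -560.76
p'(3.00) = -915.45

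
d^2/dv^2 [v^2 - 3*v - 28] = 2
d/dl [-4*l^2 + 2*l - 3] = 2 - 8*l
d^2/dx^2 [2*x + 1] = 0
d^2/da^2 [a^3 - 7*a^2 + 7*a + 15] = 6*a - 14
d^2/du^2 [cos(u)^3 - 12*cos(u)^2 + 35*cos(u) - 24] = -143*cos(u)/4 + 24*cos(2*u) - 9*cos(3*u)/4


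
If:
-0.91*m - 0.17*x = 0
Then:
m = -0.186813186813187*x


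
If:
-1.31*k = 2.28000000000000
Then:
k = -1.74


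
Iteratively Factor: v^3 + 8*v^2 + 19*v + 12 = (v + 3)*(v^2 + 5*v + 4) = (v + 3)*(v + 4)*(v + 1)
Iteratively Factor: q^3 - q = (q + 1)*(q^2 - q) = (q - 1)*(q + 1)*(q)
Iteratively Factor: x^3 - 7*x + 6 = (x - 2)*(x^2 + 2*x - 3) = (x - 2)*(x - 1)*(x + 3)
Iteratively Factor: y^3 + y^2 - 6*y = (y - 2)*(y^2 + 3*y) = y*(y - 2)*(y + 3)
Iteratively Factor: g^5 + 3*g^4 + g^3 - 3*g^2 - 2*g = (g)*(g^4 + 3*g^3 + g^2 - 3*g - 2) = g*(g + 1)*(g^3 + 2*g^2 - g - 2) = g*(g - 1)*(g + 1)*(g^2 + 3*g + 2) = g*(g - 1)*(g + 1)*(g + 2)*(g + 1)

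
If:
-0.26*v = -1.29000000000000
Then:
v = 4.96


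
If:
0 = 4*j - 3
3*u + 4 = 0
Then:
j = 3/4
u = -4/3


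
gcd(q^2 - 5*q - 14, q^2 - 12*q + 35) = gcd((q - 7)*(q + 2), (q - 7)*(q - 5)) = q - 7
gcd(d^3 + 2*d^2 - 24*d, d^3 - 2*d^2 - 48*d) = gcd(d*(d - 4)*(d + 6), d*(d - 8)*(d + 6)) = d^2 + 6*d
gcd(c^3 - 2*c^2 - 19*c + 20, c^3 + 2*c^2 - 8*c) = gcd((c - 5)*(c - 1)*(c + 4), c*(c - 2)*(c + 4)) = c + 4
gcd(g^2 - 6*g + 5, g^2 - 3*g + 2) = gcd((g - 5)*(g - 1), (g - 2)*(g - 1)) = g - 1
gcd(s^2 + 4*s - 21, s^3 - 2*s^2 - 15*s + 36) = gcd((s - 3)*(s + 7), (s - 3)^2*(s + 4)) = s - 3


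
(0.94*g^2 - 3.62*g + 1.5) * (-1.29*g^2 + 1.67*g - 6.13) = -1.2126*g^4 + 6.2396*g^3 - 13.7426*g^2 + 24.6956*g - 9.195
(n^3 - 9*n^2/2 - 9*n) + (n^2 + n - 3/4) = n^3 - 7*n^2/2 - 8*n - 3/4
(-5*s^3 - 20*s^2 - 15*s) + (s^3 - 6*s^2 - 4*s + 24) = -4*s^3 - 26*s^2 - 19*s + 24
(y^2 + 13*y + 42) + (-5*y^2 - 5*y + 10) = -4*y^2 + 8*y + 52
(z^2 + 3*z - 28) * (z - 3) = z^3 - 37*z + 84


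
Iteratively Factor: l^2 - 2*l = (l - 2)*(l)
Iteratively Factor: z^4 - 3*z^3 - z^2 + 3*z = (z)*(z^3 - 3*z^2 - z + 3) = z*(z - 1)*(z^2 - 2*z - 3) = z*(z - 1)*(z + 1)*(z - 3)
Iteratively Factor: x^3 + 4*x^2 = (x)*(x^2 + 4*x) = x*(x + 4)*(x)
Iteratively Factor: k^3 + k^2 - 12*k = (k + 4)*(k^2 - 3*k) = (k - 3)*(k + 4)*(k)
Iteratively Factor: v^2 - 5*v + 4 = (v - 4)*(v - 1)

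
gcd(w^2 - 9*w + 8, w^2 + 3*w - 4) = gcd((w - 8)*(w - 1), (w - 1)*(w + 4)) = w - 1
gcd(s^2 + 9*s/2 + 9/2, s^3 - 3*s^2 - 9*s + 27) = s + 3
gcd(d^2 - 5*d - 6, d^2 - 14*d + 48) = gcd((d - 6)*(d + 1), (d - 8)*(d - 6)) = d - 6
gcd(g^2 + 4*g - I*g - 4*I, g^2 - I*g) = g - I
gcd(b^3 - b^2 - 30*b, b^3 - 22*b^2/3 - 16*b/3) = b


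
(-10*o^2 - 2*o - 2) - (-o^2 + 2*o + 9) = -9*o^2 - 4*o - 11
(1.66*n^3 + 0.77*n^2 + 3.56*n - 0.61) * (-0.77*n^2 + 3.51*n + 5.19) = -1.2782*n^5 + 5.2337*n^4 + 8.5769*n^3 + 16.9616*n^2 + 16.3353*n - 3.1659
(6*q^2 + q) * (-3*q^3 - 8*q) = -18*q^5 - 3*q^4 - 48*q^3 - 8*q^2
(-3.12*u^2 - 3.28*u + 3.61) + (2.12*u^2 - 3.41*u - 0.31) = -1.0*u^2 - 6.69*u + 3.3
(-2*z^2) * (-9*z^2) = 18*z^4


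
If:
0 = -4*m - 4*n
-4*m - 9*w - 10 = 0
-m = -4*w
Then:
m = -8/5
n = 8/5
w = -2/5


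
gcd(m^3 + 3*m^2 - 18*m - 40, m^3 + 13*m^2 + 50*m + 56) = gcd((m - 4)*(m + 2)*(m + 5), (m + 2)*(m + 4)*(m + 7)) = m + 2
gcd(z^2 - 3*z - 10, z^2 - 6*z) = 1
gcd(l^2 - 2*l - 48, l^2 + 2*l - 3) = 1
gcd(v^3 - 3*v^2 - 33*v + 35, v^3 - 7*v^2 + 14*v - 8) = v - 1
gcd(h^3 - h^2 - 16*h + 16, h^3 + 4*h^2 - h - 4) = h^2 + 3*h - 4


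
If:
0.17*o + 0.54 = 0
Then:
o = -3.18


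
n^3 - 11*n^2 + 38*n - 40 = (n - 5)*(n - 4)*(n - 2)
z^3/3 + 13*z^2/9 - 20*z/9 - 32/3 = (z/3 + 1)*(z - 8/3)*(z + 4)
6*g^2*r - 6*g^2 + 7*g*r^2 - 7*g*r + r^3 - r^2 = (g + r)*(6*g + r)*(r - 1)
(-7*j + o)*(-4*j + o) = 28*j^2 - 11*j*o + o^2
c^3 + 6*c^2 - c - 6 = (c - 1)*(c + 1)*(c + 6)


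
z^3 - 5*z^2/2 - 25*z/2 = z*(z - 5)*(z + 5/2)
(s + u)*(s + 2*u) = s^2 + 3*s*u + 2*u^2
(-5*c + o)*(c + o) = -5*c^2 - 4*c*o + o^2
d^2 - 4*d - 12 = (d - 6)*(d + 2)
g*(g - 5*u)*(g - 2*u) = g^3 - 7*g^2*u + 10*g*u^2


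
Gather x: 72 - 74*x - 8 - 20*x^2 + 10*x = -20*x^2 - 64*x + 64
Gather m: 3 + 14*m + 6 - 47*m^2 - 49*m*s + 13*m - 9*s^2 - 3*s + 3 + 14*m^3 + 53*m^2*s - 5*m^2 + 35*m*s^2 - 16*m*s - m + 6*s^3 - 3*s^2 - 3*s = 14*m^3 + m^2*(53*s - 52) + m*(35*s^2 - 65*s + 26) + 6*s^3 - 12*s^2 - 6*s + 12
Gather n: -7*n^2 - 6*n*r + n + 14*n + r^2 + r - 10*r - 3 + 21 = -7*n^2 + n*(15 - 6*r) + r^2 - 9*r + 18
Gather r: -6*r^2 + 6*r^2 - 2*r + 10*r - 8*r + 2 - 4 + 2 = 0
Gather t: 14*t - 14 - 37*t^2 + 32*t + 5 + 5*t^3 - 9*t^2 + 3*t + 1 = 5*t^3 - 46*t^2 + 49*t - 8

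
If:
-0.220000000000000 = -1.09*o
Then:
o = 0.20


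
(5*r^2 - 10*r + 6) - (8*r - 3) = 5*r^2 - 18*r + 9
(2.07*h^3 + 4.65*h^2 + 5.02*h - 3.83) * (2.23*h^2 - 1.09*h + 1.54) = 4.6161*h^5 + 8.1132*h^4 + 9.3139*h^3 - 6.8517*h^2 + 11.9055*h - 5.8982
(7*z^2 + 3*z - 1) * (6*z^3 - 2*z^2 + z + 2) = 42*z^5 + 4*z^4 - 5*z^3 + 19*z^2 + 5*z - 2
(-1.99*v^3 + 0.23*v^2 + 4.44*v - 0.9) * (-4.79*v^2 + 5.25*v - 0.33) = 9.5321*v^5 - 11.5492*v^4 - 19.4034*v^3 + 27.5451*v^2 - 6.1902*v + 0.297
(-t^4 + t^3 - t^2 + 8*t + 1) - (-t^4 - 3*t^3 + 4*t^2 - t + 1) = 4*t^3 - 5*t^2 + 9*t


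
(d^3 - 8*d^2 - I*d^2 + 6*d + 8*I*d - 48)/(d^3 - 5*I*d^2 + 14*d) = (d^2 - d*(8 + 3*I) + 24*I)/(d*(d - 7*I))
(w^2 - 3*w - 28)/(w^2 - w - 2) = (-w^2 + 3*w + 28)/(-w^2 + w + 2)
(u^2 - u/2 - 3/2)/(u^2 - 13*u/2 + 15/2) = (u + 1)/(u - 5)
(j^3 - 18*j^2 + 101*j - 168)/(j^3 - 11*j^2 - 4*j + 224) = (j - 3)/(j + 4)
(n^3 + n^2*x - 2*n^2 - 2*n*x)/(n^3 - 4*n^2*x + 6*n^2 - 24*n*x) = (n^2 + n*x - 2*n - 2*x)/(n^2 - 4*n*x + 6*n - 24*x)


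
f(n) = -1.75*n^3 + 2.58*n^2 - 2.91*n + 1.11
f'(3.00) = -34.68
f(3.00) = -31.65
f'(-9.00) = -474.60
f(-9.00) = 1512.03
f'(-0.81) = -10.53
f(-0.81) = 6.09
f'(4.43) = -83.08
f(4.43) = -113.29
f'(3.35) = -44.54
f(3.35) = -45.48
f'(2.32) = -19.20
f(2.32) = -13.61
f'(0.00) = -2.91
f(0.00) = 1.11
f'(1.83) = -11.05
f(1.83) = -6.30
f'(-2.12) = -37.44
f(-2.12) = 35.55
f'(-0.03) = -3.07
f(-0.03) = 1.20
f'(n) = -5.25*n^2 + 5.16*n - 2.91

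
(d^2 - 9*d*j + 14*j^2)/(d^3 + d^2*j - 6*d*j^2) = (d - 7*j)/(d*(d + 3*j))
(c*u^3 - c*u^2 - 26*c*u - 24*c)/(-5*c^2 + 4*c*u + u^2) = c*(u^3 - u^2 - 26*u - 24)/(-5*c^2 + 4*c*u + u^2)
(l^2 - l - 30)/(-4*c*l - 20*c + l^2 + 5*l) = (6 - l)/(4*c - l)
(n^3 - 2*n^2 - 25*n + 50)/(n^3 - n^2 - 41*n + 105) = (n^2 + 3*n - 10)/(n^2 + 4*n - 21)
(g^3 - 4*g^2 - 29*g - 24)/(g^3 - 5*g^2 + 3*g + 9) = (g^2 - 5*g - 24)/(g^2 - 6*g + 9)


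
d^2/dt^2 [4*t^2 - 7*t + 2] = 8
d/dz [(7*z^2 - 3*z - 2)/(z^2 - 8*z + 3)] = (-53*z^2 + 46*z - 25)/(z^4 - 16*z^3 + 70*z^2 - 48*z + 9)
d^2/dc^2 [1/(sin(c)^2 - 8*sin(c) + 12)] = 2*(-2*sin(c)^4 + 12*sin(c)^3 - 5*sin(c)^2 - 72*sin(c) + 52)/(sin(c)^2 - 8*sin(c) + 12)^3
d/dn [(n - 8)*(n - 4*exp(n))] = n - (n - 8)*(4*exp(n) - 1) - 4*exp(n)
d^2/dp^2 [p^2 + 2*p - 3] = 2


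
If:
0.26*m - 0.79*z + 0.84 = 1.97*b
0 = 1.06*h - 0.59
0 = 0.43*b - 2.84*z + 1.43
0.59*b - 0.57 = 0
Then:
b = 0.97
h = 0.56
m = 6.06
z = 0.65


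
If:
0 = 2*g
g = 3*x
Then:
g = 0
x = 0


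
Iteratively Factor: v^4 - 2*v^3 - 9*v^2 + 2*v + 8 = (v - 1)*(v^3 - v^2 - 10*v - 8) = (v - 1)*(v + 2)*(v^2 - 3*v - 4) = (v - 1)*(v + 1)*(v + 2)*(v - 4)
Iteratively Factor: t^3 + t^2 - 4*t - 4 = (t - 2)*(t^2 + 3*t + 2) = (t - 2)*(t + 1)*(t + 2)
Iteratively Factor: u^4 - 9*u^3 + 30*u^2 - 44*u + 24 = (u - 2)*(u^3 - 7*u^2 + 16*u - 12) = (u - 2)^2*(u^2 - 5*u + 6) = (u - 3)*(u - 2)^2*(u - 2)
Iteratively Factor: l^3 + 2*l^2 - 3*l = (l - 1)*(l^2 + 3*l) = (l - 1)*(l + 3)*(l)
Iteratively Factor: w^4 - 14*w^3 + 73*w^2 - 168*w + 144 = (w - 4)*(w^3 - 10*w^2 + 33*w - 36) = (w - 4)^2*(w^2 - 6*w + 9) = (w - 4)^2*(w - 3)*(w - 3)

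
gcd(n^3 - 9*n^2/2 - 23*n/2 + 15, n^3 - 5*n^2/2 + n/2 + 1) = n - 1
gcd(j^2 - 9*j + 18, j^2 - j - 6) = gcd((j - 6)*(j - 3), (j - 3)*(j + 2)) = j - 3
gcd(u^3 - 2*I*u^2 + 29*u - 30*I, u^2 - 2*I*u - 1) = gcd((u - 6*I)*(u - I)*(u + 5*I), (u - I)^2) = u - I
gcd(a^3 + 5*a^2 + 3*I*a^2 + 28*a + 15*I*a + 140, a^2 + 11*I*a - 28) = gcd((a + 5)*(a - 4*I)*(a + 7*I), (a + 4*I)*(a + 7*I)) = a + 7*I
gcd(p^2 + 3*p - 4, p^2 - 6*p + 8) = 1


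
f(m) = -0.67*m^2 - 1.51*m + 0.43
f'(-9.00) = 10.55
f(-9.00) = -40.25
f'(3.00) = -5.53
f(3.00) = -10.13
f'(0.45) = -2.11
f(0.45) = -0.39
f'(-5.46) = 5.81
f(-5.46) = -11.30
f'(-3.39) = 3.03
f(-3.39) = -2.15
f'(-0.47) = -0.88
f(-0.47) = 0.99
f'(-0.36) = -1.03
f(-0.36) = 0.89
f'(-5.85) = 6.33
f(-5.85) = -13.67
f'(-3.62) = 3.34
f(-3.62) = -2.88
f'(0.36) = -1.99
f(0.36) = -0.20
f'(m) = -1.34*m - 1.51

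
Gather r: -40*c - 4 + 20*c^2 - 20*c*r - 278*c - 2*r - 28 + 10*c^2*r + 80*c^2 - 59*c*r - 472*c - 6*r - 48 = 100*c^2 - 790*c + r*(10*c^2 - 79*c - 8) - 80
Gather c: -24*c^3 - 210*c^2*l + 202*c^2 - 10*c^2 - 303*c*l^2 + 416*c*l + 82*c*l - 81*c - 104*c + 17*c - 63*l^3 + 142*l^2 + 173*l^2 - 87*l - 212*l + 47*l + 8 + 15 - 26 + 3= -24*c^3 + c^2*(192 - 210*l) + c*(-303*l^2 + 498*l - 168) - 63*l^3 + 315*l^2 - 252*l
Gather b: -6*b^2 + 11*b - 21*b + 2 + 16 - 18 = -6*b^2 - 10*b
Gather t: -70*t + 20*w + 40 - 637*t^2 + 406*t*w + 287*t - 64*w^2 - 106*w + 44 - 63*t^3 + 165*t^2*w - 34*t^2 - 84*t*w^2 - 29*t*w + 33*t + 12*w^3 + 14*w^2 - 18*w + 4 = -63*t^3 + t^2*(165*w - 671) + t*(-84*w^2 + 377*w + 250) + 12*w^3 - 50*w^2 - 104*w + 88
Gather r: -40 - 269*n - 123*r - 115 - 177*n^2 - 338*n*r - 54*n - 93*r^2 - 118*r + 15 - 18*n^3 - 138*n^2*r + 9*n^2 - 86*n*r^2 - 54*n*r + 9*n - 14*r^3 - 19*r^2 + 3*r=-18*n^3 - 168*n^2 - 314*n - 14*r^3 + r^2*(-86*n - 112) + r*(-138*n^2 - 392*n - 238) - 140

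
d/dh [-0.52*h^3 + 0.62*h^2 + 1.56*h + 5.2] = -1.56*h^2 + 1.24*h + 1.56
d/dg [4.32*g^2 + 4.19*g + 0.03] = 8.64*g + 4.19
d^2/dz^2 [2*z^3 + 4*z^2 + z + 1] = 12*z + 8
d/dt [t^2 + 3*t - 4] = 2*t + 3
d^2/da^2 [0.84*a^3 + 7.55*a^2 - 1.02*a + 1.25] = 5.04*a + 15.1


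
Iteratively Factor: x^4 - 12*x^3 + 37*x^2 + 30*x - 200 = (x - 5)*(x^3 - 7*x^2 + 2*x + 40) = (x - 5)^2*(x^2 - 2*x - 8) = (x - 5)^2*(x - 4)*(x + 2)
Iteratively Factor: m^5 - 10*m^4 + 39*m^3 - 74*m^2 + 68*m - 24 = (m - 3)*(m^4 - 7*m^3 + 18*m^2 - 20*m + 8) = (m - 3)*(m - 2)*(m^3 - 5*m^2 + 8*m - 4) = (m - 3)*(m - 2)^2*(m^2 - 3*m + 2) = (m - 3)*(m - 2)^2*(m - 1)*(m - 2)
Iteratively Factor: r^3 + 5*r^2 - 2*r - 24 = (r - 2)*(r^2 + 7*r + 12) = (r - 2)*(r + 3)*(r + 4)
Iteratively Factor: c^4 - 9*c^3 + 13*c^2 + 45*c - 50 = (c - 5)*(c^3 - 4*c^2 - 7*c + 10) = (c - 5)^2*(c^2 + c - 2) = (c - 5)^2*(c + 2)*(c - 1)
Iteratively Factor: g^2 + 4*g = (g + 4)*(g)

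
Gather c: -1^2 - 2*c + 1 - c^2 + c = -c^2 - c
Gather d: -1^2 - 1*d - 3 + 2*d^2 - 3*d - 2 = 2*d^2 - 4*d - 6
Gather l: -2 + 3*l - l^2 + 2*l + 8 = -l^2 + 5*l + 6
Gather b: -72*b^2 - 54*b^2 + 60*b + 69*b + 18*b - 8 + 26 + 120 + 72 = -126*b^2 + 147*b + 210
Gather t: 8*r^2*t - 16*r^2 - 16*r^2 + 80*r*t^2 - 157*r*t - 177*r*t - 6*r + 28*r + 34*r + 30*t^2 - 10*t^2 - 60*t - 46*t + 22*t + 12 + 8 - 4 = -32*r^2 + 56*r + t^2*(80*r + 20) + t*(8*r^2 - 334*r - 84) + 16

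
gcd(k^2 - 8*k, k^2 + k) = k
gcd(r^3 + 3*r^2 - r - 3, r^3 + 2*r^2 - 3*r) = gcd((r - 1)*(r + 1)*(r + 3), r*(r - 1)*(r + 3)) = r^2 + 2*r - 3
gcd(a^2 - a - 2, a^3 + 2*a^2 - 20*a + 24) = a - 2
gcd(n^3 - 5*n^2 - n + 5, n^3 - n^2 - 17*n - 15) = n^2 - 4*n - 5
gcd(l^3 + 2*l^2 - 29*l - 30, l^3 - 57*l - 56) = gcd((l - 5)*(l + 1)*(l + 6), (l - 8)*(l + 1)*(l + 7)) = l + 1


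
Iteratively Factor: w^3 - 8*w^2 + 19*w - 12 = (w - 4)*(w^2 - 4*w + 3) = (w - 4)*(w - 1)*(w - 3)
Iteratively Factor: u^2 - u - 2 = (u + 1)*(u - 2)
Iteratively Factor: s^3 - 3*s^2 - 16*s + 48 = (s + 4)*(s^2 - 7*s + 12) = (s - 4)*(s + 4)*(s - 3)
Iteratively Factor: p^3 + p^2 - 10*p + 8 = (p + 4)*(p^2 - 3*p + 2) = (p - 2)*(p + 4)*(p - 1)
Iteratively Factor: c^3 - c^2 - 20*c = (c)*(c^2 - c - 20) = c*(c + 4)*(c - 5)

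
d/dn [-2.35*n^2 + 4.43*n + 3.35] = 4.43 - 4.7*n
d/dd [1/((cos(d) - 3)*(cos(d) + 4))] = (sin(d) + sin(2*d))/((cos(d) - 3)^2*(cos(d) + 4)^2)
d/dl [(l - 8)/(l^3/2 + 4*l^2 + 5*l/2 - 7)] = 4*(-l^3 + 8*l^2 + 64*l + 13)/(l^6 + 16*l^5 + 74*l^4 + 52*l^3 - 199*l^2 - 140*l + 196)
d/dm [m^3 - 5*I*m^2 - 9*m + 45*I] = 3*m^2 - 10*I*m - 9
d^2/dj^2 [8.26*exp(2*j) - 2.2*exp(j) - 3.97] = (33.04*exp(j) - 2.2)*exp(j)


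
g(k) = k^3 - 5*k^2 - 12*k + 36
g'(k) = 3*k^2 - 10*k - 12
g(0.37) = 30.93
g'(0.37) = -15.29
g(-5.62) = -231.99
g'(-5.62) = 138.95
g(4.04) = -28.15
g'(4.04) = -3.44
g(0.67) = 26.02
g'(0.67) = -17.35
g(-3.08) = -3.69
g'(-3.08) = 47.26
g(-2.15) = 28.75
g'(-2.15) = 23.37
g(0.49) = 29.04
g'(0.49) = -16.18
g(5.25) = -20.11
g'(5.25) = 18.19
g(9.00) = 252.00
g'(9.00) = 141.00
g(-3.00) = 0.00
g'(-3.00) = 45.00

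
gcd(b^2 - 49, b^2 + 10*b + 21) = b + 7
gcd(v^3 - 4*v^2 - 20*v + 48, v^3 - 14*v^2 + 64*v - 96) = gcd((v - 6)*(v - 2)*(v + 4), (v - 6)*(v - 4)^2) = v - 6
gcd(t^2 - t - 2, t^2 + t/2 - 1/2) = t + 1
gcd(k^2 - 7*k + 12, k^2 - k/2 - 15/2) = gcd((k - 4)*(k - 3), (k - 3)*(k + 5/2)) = k - 3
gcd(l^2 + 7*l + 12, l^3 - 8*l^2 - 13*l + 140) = l + 4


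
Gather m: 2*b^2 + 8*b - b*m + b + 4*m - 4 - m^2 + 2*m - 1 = 2*b^2 + 9*b - m^2 + m*(6 - b) - 5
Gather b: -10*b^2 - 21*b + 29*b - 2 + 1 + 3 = -10*b^2 + 8*b + 2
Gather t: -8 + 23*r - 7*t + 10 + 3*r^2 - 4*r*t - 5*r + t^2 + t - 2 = 3*r^2 + 18*r + t^2 + t*(-4*r - 6)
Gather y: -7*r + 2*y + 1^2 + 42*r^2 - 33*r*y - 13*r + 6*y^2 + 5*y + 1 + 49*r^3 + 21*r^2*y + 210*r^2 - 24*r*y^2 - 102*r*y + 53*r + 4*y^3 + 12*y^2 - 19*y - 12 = 49*r^3 + 252*r^2 + 33*r + 4*y^3 + y^2*(18 - 24*r) + y*(21*r^2 - 135*r - 12) - 10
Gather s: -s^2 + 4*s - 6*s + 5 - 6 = -s^2 - 2*s - 1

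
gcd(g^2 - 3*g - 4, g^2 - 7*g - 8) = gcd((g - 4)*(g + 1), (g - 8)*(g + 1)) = g + 1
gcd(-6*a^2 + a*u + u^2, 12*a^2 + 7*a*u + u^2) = 3*a + u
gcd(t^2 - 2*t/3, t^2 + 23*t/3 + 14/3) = 1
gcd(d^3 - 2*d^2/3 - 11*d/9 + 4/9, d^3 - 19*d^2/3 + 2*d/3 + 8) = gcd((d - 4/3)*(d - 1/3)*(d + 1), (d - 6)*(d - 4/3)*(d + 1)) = d^2 - d/3 - 4/3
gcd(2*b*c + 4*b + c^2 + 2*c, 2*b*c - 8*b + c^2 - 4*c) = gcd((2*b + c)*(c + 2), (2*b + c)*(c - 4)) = 2*b + c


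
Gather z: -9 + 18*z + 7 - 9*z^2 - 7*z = -9*z^2 + 11*z - 2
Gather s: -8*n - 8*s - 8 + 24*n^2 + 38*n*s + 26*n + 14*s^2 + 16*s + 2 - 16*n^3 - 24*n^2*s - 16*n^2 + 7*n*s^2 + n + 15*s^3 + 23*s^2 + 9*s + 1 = -16*n^3 + 8*n^2 + 19*n + 15*s^3 + s^2*(7*n + 37) + s*(-24*n^2 + 38*n + 17) - 5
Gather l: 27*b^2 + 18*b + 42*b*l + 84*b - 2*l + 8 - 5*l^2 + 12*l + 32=27*b^2 + 102*b - 5*l^2 + l*(42*b + 10) + 40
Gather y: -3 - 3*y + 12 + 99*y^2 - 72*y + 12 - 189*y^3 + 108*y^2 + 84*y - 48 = -189*y^3 + 207*y^2 + 9*y - 27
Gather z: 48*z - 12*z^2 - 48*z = -12*z^2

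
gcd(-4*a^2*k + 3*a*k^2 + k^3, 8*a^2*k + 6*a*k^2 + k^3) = 4*a*k + k^2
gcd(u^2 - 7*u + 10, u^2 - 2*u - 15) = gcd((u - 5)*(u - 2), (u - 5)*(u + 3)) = u - 5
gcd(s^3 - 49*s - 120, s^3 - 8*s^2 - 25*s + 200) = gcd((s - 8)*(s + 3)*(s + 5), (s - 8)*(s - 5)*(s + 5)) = s^2 - 3*s - 40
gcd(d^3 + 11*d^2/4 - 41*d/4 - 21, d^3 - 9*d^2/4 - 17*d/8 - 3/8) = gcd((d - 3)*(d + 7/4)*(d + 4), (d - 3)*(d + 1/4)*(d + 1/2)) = d - 3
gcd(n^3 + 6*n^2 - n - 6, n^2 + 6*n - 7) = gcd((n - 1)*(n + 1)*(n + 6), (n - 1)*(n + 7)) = n - 1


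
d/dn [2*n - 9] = 2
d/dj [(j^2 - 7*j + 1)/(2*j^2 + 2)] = 7*(j^2 - 1)/(2*(j^4 + 2*j^2 + 1))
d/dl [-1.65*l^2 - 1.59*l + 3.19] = -3.3*l - 1.59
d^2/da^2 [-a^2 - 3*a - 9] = -2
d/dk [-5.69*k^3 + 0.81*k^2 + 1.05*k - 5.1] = -17.07*k^2 + 1.62*k + 1.05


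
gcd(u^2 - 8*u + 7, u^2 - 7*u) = u - 7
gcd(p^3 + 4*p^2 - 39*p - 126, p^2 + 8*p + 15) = p + 3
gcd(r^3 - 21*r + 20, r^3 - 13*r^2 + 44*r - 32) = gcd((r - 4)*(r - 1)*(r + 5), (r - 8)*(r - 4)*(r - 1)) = r^2 - 5*r + 4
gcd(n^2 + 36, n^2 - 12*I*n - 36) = n - 6*I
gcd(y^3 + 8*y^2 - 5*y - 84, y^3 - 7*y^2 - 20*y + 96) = y^2 + y - 12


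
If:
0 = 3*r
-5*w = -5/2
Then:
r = 0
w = 1/2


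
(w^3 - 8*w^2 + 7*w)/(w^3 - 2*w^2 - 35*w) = (w - 1)/(w + 5)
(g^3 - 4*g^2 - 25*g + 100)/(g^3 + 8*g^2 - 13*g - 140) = (g - 5)/(g + 7)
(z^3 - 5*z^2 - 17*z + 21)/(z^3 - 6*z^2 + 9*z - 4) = (z^2 - 4*z - 21)/(z^2 - 5*z + 4)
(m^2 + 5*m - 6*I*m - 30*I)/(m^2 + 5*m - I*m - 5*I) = (m - 6*I)/(m - I)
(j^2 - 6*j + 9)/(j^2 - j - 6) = (j - 3)/(j + 2)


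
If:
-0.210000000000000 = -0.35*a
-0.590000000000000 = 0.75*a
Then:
No Solution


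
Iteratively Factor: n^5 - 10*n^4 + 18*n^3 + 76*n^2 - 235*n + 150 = (n - 1)*(n^4 - 9*n^3 + 9*n^2 + 85*n - 150) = (n - 2)*(n - 1)*(n^3 - 7*n^2 - 5*n + 75) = (n - 5)*(n - 2)*(n - 1)*(n^2 - 2*n - 15) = (n - 5)*(n - 2)*(n - 1)*(n + 3)*(n - 5)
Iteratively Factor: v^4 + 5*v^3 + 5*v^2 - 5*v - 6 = (v + 3)*(v^3 + 2*v^2 - v - 2) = (v - 1)*(v + 3)*(v^2 + 3*v + 2) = (v - 1)*(v + 1)*(v + 3)*(v + 2)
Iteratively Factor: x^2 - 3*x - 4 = (x - 4)*(x + 1)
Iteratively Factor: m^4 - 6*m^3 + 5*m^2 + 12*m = (m + 1)*(m^3 - 7*m^2 + 12*m) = m*(m + 1)*(m^2 - 7*m + 12) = m*(m - 4)*(m + 1)*(m - 3)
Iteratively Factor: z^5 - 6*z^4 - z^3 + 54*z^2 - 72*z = (z - 2)*(z^4 - 4*z^3 - 9*z^2 + 36*z) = (z - 3)*(z - 2)*(z^3 - z^2 - 12*z) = (z - 3)*(z - 2)*(z + 3)*(z^2 - 4*z) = (z - 4)*(z - 3)*(z - 2)*(z + 3)*(z)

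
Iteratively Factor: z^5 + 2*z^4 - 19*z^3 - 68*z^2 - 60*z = (z + 2)*(z^4 - 19*z^2 - 30*z) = (z + 2)^2*(z^3 - 2*z^2 - 15*z) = (z - 5)*(z + 2)^2*(z^2 + 3*z) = z*(z - 5)*(z + 2)^2*(z + 3)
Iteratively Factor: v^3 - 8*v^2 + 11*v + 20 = (v + 1)*(v^2 - 9*v + 20) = (v - 5)*(v + 1)*(v - 4)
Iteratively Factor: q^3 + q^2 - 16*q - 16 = (q - 4)*(q^2 + 5*q + 4) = (q - 4)*(q + 4)*(q + 1)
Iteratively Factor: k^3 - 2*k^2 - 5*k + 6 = (k - 3)*(k^2 + k - 2) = (k - 3)*(k + 2)*(k - 1)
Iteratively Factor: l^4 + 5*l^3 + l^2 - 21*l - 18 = (l + 3)*(l^3 + 2*l^2 - 5*l - 6) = (l + 3)^2*(l^2 - l - 2) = (l - 2)*(l + 3)^2*(l + 1)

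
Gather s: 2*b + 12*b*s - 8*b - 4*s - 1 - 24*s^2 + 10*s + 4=-6*b - 24*s^2 + s*(12*b + 6) + 3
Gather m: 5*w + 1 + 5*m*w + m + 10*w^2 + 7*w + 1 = m*(5*w + 1) + 10*w^2 + 12*w + 2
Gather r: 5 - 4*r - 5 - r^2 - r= -r^2 - 5*r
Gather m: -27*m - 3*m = -30*m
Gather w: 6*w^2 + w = 6*w^2 + w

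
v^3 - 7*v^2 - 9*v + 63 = (v - 7)*(v - 3)*(v + 3)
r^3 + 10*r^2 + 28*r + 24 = (r + 2)^2*(r + 6)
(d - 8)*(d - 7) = d^2 - 15*d + 56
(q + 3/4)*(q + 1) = q^2 + 7*q/4 + 3/4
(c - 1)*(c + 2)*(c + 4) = c^3 + 5*c^2 + 2*c - 8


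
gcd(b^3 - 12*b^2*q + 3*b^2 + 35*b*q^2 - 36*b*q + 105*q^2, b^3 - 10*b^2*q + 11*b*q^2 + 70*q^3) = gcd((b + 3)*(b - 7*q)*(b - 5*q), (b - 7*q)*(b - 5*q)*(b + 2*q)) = b^2 - 12*b*q + 35*q^2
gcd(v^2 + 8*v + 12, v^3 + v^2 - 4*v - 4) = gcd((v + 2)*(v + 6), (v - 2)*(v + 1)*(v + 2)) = v + 2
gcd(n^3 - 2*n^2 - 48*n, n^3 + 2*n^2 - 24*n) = n^2 + 6*n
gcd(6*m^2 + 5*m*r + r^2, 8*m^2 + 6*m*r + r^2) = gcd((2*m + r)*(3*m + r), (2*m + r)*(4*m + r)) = 2*m + r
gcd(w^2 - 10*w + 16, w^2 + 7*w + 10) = 1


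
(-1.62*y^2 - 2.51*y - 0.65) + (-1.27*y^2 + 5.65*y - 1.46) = -2.89*y^2 + 3.14*y - 2.11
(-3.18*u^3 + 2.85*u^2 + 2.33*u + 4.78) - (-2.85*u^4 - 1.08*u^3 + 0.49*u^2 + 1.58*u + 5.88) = 2.85*u^4 - 2.1*u^3 + 2.36*u^2 + 0.75*u - 1.1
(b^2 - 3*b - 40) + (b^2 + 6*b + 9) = 2*b^2 + 3*b - 31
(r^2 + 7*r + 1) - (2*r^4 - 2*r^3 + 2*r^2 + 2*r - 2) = -2*r^4 + 2*r^3 - r^2 + 5*r + 3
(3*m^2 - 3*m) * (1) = 3*m^2 - 3*m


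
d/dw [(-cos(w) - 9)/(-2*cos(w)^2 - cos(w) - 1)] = (36*cos(w) + cos(2*w) + 9)*sin(w)/(cos(w) + cos(2*w) + 2)^2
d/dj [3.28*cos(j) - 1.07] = -3.28*sin(j)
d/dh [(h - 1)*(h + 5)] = 2*h + 4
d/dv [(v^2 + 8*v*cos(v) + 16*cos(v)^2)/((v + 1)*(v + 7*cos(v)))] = ((v + 1)*(v + 4*cos(v))^2*(7*sin(v) - 1) - (v + 4*cos(v))^2*(v + 7*cos(v)) + (v + 7*cos(v))*(2*v + 2)*(-4*v*sin(v) + v - 8*sin(2*v) + 4*cos(v)))/((v + 1)^2*(v + 7*cos(v))^2)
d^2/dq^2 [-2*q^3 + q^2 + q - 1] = 2 - 12*q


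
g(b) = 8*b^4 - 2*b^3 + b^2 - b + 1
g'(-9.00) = -23833.00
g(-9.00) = 54037.00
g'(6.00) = 6707.00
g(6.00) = 9967.00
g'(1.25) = 54.62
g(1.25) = 16.94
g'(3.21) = 1002.03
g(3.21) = 791.34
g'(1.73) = 150.19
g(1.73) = 63.57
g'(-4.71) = -3487.11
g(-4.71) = 4173.94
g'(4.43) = 2672.14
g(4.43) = 2923.41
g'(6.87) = 10105.33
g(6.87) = 17213.22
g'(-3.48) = -1429.24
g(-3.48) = 1274.17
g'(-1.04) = -45.57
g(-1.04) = 14.73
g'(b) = 32*b^3 - 6*b^2 + 2*b - 1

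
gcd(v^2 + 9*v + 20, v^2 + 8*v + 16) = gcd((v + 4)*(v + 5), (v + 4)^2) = v + 4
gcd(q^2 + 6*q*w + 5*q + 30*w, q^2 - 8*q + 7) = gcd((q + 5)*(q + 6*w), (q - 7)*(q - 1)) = 1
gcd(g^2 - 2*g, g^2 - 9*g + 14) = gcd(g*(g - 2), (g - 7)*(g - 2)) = g - 2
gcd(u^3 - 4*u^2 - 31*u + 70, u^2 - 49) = u - 7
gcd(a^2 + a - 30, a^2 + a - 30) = a^2 + a - 30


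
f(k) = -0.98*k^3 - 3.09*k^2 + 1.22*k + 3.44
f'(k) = -2.94*k^2 - 6.18*k + 1.22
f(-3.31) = 1.09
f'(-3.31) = -10.54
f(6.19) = -339.84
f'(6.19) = -149.68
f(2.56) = -30.13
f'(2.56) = -33.87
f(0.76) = 2.15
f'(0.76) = -5.17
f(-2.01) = -3.54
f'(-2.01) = 1.76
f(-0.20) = 3.08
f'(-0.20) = 2.34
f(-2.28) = -3.79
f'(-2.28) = 0.03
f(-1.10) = -0.34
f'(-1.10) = 4.46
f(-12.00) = 1237.28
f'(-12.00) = -347.98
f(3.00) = -47.17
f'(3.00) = -43.78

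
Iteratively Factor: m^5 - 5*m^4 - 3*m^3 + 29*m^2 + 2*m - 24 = (m - 3)*(m^4 - 2*m^3 - 9*m^2 + 2*m + 8) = (m - 4)*(m - 3)*(m^3 + 2*m^2 - m - 2) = (m - 4)*(m - 3)*(m - 1)*(m^2 + 3*m + 2) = (m - 4)*(m - 3)*(m - 1)*(m + 1)*(m + 2)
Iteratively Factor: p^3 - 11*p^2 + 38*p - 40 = (p - 2)*(p^2 - 9*p + 20) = (p - 5)*(p - 2)*(p - 4)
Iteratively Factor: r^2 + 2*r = (r)*(r + 2)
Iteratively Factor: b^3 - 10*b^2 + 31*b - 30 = (b - 5)*(b^2 - 5*b + 6) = (b - 5)*(b - 2)*(b - 3)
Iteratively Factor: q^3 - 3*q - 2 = (q - 2)*(q^2 + 2*q + 1) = (q - 2)*(q + 1)*(q + 1)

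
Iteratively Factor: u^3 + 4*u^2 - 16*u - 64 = (u - 4)*(u^2 + 8*u + 16) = (u - 4)*(u + 4)*(u + 4)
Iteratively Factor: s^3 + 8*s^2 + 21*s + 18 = (s + 2)*(s^2 + 6*s + 9) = (s + 2)*(s + 3)*(s + 3)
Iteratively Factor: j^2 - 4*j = (j)*(j - 4)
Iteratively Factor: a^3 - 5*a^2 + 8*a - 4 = (a - 1)*(a^2 - 4*a + 4) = (a - 2)*(a - 1)*(a - 2)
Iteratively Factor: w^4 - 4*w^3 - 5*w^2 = (w - 5)*(w^3 + w^2) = w*(w - 5)*(w^2 + w) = w*(w - 5)*(w + 1)*(w)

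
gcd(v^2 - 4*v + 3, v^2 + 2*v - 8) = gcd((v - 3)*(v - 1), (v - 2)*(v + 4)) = 1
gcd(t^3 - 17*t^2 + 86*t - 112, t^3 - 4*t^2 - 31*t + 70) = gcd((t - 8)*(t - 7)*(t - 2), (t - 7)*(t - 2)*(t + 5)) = t^2 - 9*t + 14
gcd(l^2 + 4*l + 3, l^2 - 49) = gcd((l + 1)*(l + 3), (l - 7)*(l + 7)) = 1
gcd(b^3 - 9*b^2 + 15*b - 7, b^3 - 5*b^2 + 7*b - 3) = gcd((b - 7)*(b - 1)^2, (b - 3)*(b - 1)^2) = b^2 - 2*b + 1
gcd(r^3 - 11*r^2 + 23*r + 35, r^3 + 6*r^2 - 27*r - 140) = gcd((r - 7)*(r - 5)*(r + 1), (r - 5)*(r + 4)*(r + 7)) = r - 5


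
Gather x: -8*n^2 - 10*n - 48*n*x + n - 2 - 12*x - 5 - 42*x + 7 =-8*n^2 - 9*n + x*(-48*n - 54)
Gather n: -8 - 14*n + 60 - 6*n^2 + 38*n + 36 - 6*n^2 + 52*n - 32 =-12*n^2 + 76*n + 56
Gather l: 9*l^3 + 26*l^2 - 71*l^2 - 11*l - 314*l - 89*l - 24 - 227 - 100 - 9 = 9*l^3 - 45*l^2 - 414*l - 360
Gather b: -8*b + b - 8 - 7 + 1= -7*b - 14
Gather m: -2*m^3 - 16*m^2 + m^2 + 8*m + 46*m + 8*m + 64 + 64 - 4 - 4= -2*m^3 - 15*m^2 + 62*m + 120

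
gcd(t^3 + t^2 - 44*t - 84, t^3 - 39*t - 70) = t^2 - 5*t - 14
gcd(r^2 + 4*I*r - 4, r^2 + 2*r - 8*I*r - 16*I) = 1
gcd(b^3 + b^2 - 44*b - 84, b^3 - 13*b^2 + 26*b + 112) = b^2 - 5*b - 14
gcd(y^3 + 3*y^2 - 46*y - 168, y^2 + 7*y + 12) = y + 4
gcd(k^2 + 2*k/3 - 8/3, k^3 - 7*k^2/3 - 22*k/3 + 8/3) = k + 2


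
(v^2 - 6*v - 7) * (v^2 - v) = v^4 - 7*v^3 - v^2 + 7*v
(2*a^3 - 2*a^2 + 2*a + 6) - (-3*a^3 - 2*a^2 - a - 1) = 5*a^3 + 3*a + 7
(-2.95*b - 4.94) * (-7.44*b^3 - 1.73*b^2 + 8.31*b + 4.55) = 21.948*b^4 + 41.8571*b^3 - 15.9683*b^2 - 54.4739*b - 22.477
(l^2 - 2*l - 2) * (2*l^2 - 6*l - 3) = 2*l^4 - 10*l^3 + 5*l^2 + 18*l + 6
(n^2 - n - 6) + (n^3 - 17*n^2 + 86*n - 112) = n^3 - 16*n^2 + 85*n - 118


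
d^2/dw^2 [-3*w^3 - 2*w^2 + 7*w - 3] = -18*w - 4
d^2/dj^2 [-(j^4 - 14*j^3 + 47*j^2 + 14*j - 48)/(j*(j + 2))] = 2*(-j^6 - 6*j^5 - 12*j^4 + 136*j^3 + 144*j^2 + 288*j + 192)/(j^3*(j^3 + 6*j^2 + 12*j + 8))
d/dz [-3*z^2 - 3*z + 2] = -6*z - 3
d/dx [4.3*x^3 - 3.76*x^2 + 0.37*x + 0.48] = 12.9*x^2 - 7.52*x + 0.37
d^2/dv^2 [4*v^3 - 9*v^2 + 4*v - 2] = 24*v - 18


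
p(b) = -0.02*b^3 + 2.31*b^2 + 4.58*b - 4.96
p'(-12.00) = -59.50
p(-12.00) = 307.28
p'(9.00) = 41.30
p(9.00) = 208.79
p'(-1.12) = -0.67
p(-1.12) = -7.16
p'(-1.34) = -1.72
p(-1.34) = -6.90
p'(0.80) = 8.24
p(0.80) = 0.17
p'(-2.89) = -9.27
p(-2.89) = 1.58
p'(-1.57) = -2.82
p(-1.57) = -6.38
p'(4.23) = 23.05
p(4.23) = 54.23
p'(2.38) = 15.24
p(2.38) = 18.76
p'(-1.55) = -2.73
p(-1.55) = -6.43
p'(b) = -0.06*b^2 + 4.62*b + 4.58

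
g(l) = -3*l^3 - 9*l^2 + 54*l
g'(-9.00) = -513.00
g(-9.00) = 972.00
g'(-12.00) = -1026.00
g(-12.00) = 3240.00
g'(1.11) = 22.93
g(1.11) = 44.75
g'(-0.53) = 61.01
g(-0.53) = -30.70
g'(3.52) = -120.87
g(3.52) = -52.28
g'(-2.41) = 45.11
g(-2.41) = -140.42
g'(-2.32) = 47.32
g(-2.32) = -136.26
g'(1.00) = 27.00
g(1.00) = 42.00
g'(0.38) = 45.86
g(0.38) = 19.06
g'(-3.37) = 12.45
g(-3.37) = -169.37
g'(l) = -9*l^2 - 18*l + 54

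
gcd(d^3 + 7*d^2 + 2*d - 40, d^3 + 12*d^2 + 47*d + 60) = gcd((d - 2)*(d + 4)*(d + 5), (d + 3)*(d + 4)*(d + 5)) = d^2 + 9*d + 20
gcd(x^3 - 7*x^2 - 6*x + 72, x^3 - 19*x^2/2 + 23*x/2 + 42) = x - 4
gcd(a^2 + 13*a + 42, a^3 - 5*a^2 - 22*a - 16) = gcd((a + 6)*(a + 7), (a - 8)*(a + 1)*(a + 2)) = 1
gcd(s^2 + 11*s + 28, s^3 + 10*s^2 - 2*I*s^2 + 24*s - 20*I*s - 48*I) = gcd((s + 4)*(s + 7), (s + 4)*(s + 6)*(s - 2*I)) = s + 4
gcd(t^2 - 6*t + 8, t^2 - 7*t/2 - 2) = t - 4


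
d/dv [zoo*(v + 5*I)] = zoo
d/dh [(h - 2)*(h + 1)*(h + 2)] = 3*h^2 + 2*h - 4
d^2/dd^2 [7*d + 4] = 0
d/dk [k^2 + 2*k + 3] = 2*k + 2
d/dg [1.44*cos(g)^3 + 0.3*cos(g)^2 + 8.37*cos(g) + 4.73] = (4.32*sin(g)^2 - 0.6*cos(g) - 12.69)*sin(g)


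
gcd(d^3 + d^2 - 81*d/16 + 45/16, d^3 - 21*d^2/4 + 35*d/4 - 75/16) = d - 5/4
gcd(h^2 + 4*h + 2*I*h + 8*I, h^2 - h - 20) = h + 4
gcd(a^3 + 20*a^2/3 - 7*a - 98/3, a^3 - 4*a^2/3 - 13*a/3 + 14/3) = a^2 - a/3 - 14/3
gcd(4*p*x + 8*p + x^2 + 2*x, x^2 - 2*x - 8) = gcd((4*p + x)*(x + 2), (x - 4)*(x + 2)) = x + 2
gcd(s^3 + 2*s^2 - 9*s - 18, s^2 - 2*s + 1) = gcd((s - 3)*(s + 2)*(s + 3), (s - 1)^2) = 1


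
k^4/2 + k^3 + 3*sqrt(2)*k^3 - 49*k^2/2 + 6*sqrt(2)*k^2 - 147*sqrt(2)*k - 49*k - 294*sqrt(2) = (k/2 + 1)*(k - 7)*(k + 7)*(k + 6*sqrt(2))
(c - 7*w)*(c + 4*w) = c^2 - 3*c*w - 28*w^2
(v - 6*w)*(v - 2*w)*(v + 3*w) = v^3 - 5*v^2*w - 12*v*w^2 + 36*w^3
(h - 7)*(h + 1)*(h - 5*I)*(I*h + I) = I*h^4 + 5*h^3 - 5*I*h^3 - 25*h^2 - 13*I*h^2 - 65*h - 7*I*h - 35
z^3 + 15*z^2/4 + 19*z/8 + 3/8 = (z + 1/4)*(z + 1/2)*(z + 3)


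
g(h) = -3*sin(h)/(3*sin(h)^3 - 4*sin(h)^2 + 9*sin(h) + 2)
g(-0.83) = -0.28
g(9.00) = -0.24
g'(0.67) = -0.11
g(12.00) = -0.36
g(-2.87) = -1.06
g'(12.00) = -0.52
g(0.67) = -0.28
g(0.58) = -0.26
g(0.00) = 0.00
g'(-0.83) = -0.21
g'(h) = -3*(-9*sin(h)^2*cos(h) + 8*sin(h)*cos(h) - 9*cos(h))*sin(h)/(3*sin(h)^3 - 4*sin(h)^2 + 9*sin(h) + 2)^2 - 3*cos(h)/(3*sin(h)^3 - 4*sin(h)^2 + 9*sin(h) + 2)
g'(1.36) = -0.00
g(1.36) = -0.30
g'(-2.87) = 12.02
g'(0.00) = -1.50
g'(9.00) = 0.22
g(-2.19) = -0.25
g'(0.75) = -0.08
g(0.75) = -0.28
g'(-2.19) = 0.15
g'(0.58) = -0.14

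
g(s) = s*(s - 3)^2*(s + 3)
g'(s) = s*(s - 3)^2 + s*(s + 3)*(2*s - 6) + (s - 3)^2*(s + 3) = 4*s^3 - 9*s^2 - 18*s + 27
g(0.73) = 14.03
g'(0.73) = 10.62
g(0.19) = 4.79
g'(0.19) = 23.28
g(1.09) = 16.26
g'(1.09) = 1.87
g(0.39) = 9.01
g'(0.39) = 18.85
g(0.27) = 6.58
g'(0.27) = 21.56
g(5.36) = 249.57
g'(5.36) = 287.92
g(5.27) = 224.58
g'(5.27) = 267.64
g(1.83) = 12.10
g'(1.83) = -11.57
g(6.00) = 486.00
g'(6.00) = 459.00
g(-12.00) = 24300.00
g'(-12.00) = -7965.00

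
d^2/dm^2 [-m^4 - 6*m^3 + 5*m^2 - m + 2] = -12*m^2 - 36*m + 10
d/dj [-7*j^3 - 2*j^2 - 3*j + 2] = -21*j^2 - 4*j - 3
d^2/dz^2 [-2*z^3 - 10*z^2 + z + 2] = -12*z - 20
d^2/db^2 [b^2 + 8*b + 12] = 2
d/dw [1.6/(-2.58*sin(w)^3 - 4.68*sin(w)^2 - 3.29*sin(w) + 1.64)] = (12.384*sin(w)^2 + 14.976*sin(w) + 5.264)*cos(w)/(2.58*sin(w)^3 + 4.68*sin(w)^2 + 3.29*sin(w) - 1.64)^2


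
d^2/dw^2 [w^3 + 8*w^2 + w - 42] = 6*w + 16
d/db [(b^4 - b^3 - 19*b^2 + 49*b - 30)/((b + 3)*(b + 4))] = 2*(b^5 + 10*b^4 + 17*b^3 - 109*b^2 - 198*b + 399)/(b^4 + 14*b^3 + 73*b^2 + 168*b + 144)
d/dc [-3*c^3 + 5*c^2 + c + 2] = -9*c^2 + 10*c + 1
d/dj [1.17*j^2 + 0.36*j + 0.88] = 2.34*j + 0.36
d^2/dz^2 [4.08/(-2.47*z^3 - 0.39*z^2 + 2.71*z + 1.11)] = ((60.4656*z + 3.1824)*(2.47*z^3 + 0.39*z^2 - 2.71*z - 1.11) - 4.08*(7.41*z^2 + 0.78*z - 2.71)*(14.82*z^2 + 1.56*z - 5.42))/(2.47*z^3 + 0.39*z^2 - 2.71*z - 1.11)^3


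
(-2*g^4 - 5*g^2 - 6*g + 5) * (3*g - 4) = -6*g^5 + 8*g^4 - 15*g^3 + 2*g^2 + 39*g - 20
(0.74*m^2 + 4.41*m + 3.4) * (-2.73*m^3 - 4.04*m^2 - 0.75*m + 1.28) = -2.0202*m^5 - 15.0289*m^4 - 27.6534*m^3 - 16.0963*m^2 + 3.0948*m + 4.352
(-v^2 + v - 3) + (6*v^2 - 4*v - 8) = 5*v^2 - 3*v - 11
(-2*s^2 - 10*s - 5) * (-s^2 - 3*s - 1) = 2*s^4 + 16*s^3 + 37*s^2 + 25*s + 5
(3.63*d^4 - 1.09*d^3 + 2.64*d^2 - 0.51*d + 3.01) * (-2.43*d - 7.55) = -8.8209*d^5 - 24.7578*d^4 + 1.8143*d^3 - 18.6927*d^2 - 3.4638*d - 22.7255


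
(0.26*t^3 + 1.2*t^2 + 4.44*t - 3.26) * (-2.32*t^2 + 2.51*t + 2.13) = -0.6032*t^5 - 2.1314*t^4 - 6.735*t^3 + 21.2636*t^2 + 1.2746*t - 6.9438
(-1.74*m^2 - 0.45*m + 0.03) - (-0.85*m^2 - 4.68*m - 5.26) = -0.89*m^2 + 4.23*m + 5.29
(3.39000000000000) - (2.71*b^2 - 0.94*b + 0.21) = -2.71*b^2 + 0.94*b + 3.18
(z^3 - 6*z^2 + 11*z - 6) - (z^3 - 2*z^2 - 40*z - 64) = -4*z^2 + 51*z + 58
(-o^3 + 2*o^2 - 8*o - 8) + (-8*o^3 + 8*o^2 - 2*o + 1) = -9*o^3 + 10*o^2 - 10*o - 7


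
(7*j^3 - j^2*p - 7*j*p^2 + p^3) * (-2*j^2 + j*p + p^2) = -14*j^5 + 9*j^4*p + 20*j^3*p^2 - 10*j^2*p^3 - 6*j*p^4 + p^5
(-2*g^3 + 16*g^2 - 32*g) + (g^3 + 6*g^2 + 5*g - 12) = -g^3 + 22*g^2 - 27*g - 12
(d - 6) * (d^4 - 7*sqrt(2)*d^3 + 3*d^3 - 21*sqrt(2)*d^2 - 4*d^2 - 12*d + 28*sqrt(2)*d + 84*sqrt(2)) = d^5 - 7*sqrt(2)*d^4 - 3*d^4 - 22*d^3 + 21*sqrt(2)*d^3 + 12*d^2 + 154*sqrt(2)*d^2 - 84*sqrt(2)*d + 72*d - 504*sqrt(2)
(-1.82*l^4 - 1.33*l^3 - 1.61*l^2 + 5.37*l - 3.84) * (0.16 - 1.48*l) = 2.6936*l^5 + 1.6772*l^4 + 2.17*l^3 - 8.2052*l^2 + 6.5424*l - 0.6144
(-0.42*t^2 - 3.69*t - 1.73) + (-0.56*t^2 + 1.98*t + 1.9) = -0.98*t^2 - 1.71*t + 0.17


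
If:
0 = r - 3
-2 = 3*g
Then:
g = -2/3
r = 3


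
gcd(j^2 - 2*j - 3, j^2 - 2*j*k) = 1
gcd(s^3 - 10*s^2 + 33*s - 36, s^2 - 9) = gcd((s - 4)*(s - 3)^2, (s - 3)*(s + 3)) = s - 3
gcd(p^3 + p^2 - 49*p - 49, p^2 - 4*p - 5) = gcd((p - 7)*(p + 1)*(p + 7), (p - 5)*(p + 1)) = p + 1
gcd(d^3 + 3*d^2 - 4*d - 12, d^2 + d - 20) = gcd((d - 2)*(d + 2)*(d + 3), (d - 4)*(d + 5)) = 1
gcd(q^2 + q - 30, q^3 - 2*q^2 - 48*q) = q + 6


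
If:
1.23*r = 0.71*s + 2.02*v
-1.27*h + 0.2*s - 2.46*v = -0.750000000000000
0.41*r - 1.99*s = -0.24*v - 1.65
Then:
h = 0.738750336816263 - 1.85497440196401*v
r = 1.94296577946768*v + 0.543216173606603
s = 0.520912547528517*v + 0.94106463878327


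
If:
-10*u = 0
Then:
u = 0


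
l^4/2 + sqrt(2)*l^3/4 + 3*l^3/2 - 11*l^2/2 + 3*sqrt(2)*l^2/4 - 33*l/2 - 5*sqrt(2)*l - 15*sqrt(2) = (l/2 + sqrt(2))*(l + 3)*(l - 5*sqrt(2)/2)*(l + sqrt(2))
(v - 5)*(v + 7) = v^2 + 2*v - 35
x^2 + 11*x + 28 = (x + 4)*(x + 7)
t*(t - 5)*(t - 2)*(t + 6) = t^4 - t^3 - 32*t^2 + 60*t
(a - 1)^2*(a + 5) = a^3 + 3*a^2 - 9*a + 5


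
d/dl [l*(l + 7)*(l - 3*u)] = 3*l^2 - 6*l*u + 14*l - 21*u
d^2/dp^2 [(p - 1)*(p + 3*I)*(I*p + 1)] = 6*I*p - 4 - 2*I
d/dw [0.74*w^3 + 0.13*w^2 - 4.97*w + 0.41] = 2.22*w^2 + 0.26*w - 4.97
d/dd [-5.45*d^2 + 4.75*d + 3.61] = 4.75 - 10.9*d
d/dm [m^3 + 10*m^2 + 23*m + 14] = 3*m^2 + 20*m + 23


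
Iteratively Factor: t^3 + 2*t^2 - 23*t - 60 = (t + 4)*(t^2 - 2*t - 15) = (t + 3)*(t + 4)*(t - 5)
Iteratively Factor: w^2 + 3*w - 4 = (w + 4)*(w - 1)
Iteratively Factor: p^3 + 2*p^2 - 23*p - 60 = (p + 4)*(p^2 - 2*p - 15) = (p + 3)*(p + 4)*(p - 5)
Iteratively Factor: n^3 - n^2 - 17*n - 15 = (n + 3)*(n^2 - 4*n - 5) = (n - 5)*(n + 3)*(n + 1)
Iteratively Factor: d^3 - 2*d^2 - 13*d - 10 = (d + 2)*(d^2 - 4*d - 5) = (d + 1)*(d + 2)*(d - 5)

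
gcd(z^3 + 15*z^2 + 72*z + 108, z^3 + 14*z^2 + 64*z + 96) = z + 6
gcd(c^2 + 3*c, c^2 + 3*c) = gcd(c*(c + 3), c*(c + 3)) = c^2 + 3*c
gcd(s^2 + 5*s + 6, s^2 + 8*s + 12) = s + 2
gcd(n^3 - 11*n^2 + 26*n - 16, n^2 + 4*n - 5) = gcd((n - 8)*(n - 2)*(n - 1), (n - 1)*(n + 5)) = n - 1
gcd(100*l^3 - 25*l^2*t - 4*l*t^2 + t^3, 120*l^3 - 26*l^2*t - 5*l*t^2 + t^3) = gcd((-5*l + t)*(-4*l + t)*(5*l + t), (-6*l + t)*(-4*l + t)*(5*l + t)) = -20*l^2 + l*t + t^2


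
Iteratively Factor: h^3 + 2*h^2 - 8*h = (h + 4)*(h^2 - 2*h) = (h - 2)*(h + 4)*(h)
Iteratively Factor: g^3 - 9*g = (g + 3)*(g^2 - 3*g) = (g - 3)*(g + 3)*(g)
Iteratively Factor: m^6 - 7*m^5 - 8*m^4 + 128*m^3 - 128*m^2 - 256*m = (m - 4)*(m^5 - 3*m^4 - 20*m^3 + 48*m^2 + 64*m) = (m - 4)^2*(m^4 + m^3 - 16*m^2 - 16*m) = (m - 4)^2*(m + 4)*(m^3 - 3*m^2 - 4*m) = (m - 4)^2*(m + 1)*(m + 4)*(m^2 - 4*m) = (m - 4)^3*(m + 1)*(m + 4)*(m)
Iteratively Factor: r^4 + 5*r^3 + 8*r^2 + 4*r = (r)*(r^3 + 5*r^2 + 8*r + 4) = r*(r + 2)*(r^2 + 3*r + 2) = r*(r + 1)*(r + 2)*(r + 2)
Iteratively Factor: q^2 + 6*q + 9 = (q + 3)*(q + 3)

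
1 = 1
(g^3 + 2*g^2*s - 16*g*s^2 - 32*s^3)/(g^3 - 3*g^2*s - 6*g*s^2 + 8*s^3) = (-g - 4*s)/(-g + s)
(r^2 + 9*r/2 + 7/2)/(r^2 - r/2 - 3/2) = (2*r + 7)/(2*r - 3)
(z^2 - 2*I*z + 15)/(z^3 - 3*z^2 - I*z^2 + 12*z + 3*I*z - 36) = (z - 5*I)/(z^2 - z*(3 + 4*I) + 12*I)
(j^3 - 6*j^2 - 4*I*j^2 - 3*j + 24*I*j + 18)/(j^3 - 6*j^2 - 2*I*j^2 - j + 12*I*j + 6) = (j - 3*I)/(j - I)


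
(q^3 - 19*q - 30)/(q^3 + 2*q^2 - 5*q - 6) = (q^2 - 3*q - 10)/(q^2 - q - 2)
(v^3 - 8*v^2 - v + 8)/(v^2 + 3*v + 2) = (v^2 - 9*v + 8)/(v + 2)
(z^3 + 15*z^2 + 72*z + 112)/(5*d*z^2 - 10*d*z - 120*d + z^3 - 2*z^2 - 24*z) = (z^2 + 11*z + 28)/(5*d*z - 30*d + z^2 - 6*z)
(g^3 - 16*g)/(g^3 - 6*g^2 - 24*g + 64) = g*(g - 4)/(g^2 - 10*g + 16)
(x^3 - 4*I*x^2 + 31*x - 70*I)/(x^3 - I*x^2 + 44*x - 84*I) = (x^2 - 2*I*x + 35)/(x^2 + I*x + 42)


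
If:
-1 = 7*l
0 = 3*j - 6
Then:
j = 2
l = -1/7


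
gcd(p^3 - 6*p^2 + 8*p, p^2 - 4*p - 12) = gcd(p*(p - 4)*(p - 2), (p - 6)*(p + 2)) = 1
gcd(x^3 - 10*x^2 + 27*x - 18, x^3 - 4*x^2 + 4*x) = 1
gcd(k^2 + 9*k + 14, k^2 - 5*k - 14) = k + 2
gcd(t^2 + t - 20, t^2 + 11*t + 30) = t + 5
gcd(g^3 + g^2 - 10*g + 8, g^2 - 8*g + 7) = g - 1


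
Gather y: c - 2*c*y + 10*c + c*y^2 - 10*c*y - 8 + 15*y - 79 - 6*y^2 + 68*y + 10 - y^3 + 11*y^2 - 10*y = 11*c - y^3 + y^2*(c + 5) + y*(73 - 12*c) - 77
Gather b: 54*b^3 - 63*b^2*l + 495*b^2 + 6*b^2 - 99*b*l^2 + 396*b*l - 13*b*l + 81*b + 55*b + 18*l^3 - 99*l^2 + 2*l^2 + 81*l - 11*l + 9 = 54*b^3 + b^2*(501 - 63*l) + b*(-99*l^2 + 383*l + 136) + 18*l^3 - 97*l^2 + 70*l + 9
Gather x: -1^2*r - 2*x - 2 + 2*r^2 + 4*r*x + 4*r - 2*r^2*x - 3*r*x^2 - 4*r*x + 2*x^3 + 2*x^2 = 2*r^2 + 3*r + 2*x^3 + x^2*(2 - 3*r) + x*(-2*r^2 - 2) - 2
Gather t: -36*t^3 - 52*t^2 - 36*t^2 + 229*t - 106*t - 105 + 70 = -36*t^3 - 88*t^2 + 123*t - 35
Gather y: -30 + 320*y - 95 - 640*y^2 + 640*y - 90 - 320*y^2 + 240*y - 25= -960*y^2 + 1200*y - 240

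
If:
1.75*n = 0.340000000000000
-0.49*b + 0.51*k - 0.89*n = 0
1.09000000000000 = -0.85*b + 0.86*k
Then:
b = -33.65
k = -31.99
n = 0.19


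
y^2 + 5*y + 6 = (y + 2)*(y + 3)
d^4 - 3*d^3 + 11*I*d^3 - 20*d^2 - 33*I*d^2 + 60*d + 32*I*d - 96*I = (d - 3)*(d - I)*(d + 4*I)*(d + 8*I)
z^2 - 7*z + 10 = (z - 5)*(z - 2)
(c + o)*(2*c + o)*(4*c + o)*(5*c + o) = 40*c^4 + 78*c^3*o + 49*c^2*o^2 + 12*c*o^3 + o^4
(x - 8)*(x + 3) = x^2 - 5*x - 24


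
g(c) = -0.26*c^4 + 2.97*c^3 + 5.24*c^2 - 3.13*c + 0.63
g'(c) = -1.04*c^3 + 8.91*c^2 + 10.48*c - 3.13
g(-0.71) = 4.36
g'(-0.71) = -5.71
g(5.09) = 337.60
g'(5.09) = 143.91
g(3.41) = 133.50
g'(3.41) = 94.98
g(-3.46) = -86.09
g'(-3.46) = 110.35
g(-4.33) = -220.08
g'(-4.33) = 202.97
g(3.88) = 181.93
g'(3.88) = 110.92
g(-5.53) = -567.23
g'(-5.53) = 387.27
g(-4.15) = -185.53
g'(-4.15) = 181.16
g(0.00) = 0.63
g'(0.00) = -3.13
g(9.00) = 856.17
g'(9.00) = 54.74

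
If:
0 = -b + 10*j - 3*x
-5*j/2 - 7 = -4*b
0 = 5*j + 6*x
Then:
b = 35/19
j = 14/95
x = -7/57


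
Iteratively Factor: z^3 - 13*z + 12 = (z - 3)*(z^2 + 3*z - 4) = (z - 3)*(z + 4)*(z - 1)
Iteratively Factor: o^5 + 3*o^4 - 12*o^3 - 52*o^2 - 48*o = (o + 3)*(o^4 - 12*o^2 - 16*o) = (o + 2)*(o + 3)*(o^3 - 2*o^2 - 8*o) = (o - 4)*(o + 2)*(o + 3)*(o^2 + 2*o) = o*(o - 4)*(o + 2)*(o + 3)*(o + 2)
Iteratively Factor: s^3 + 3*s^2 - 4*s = (s + 4)*(s^2 - s) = s*(s + 4)*(s - 1)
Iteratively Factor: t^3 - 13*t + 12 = (t - 3)*(t^2 + 3*t - 4) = (t - 3)*(t + 4)*(t - 1)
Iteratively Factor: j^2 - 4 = (j - 2)*(j + 2)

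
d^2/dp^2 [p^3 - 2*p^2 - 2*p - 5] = 6*p - 4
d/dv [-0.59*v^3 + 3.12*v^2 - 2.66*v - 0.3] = -1.77*v^2 + 6.24*v - 2.66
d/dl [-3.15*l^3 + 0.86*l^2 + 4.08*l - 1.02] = -9.45*l^2 + 1.72*l + 4.08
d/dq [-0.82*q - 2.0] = -0.820000000000000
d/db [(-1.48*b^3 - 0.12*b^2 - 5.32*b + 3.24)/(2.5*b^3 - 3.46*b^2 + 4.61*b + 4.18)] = (1.77635683940025e-15*b^5 + 5.4208*b^4 + 12.9544*b^3 - 61.8196*b^2 + 21.4176*b - 37.174)/(6.25*b^6 - 17.3*b^5 + 35.0216*b^4 - 11.0012*b^3 - 7.6735*b^2 + 38.5396*b + 17.4724)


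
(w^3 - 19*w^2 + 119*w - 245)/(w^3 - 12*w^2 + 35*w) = (w - 7)/w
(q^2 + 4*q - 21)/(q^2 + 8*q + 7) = (q - 3)/(q + 1)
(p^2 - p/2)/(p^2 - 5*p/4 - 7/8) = 4*p*(1 - 2*p)/(-8*p^2 + 10*p + 7)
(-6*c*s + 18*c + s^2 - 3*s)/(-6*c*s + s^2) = (s - 3)/s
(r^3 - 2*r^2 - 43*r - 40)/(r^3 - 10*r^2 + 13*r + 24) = (r + 5)/(r - 3)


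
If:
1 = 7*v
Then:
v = 1/7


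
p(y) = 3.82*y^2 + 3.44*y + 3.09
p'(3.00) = 26.36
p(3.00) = 47.79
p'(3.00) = 26.36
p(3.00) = 47.79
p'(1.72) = 16.58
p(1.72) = 20.31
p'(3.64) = 31.25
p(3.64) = 66.23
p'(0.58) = 7.87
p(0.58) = 6.37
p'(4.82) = 40.26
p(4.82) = 108.42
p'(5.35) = 44.31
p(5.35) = 130.83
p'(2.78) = 24.68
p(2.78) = 42.18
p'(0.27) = 5.50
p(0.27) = 4.30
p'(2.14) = 19.79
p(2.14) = 27.95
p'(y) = 7.64*y + 3.44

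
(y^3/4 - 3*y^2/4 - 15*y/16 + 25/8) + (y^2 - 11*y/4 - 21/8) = y^3/4 + y^2/4 - 59*y/16 + 1/2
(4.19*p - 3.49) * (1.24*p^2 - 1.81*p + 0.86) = 5.1956*p^3 - 11.9115*p^2 + 9.9203*p - 3.0014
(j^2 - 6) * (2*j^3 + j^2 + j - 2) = 2*j^5 + j^4 - 11*j^3 - 8*j^2 - 6*j + 12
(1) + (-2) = -1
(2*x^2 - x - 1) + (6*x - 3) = 2*x^2 + 5*x - 4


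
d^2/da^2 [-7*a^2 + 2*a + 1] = -14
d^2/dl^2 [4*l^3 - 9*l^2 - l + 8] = 24*l - 18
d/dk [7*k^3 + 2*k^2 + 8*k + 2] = 21*k^2 + 4*k + 8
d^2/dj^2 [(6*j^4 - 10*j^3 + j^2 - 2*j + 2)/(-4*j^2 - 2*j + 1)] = 2*(-96*j^6 - 144*j^5 + 216*j^3 - 204*j^2 + 6*j - 13)/(64*j^6 + 96*j^5 - 40*j^3 + 6*j - 1)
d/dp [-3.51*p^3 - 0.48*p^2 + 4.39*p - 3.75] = -10.53*p^2 - 0.96*p + 4.39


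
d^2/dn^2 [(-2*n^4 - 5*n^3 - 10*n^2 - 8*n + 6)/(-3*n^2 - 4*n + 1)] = 2*(18*n^6 + 72*n^5 + 78*n^4 - 17*n^3 - 120*n^2 - 129*n - 72)/(27*n^6 + 108*n^5 + 117*n^4 - 8*n^3 - 39*n^2 + 12*n - 1)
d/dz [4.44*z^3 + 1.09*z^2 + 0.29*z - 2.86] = 13.32*z^2 + 2.18*z + 0.29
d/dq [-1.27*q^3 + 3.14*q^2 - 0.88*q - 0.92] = -3.81*q^2 + 6.28*q - 0.88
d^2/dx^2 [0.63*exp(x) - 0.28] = 0.63*exp(x)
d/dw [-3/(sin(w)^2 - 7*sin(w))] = 3*(2*sin(w) - 7)*cos(w)/((sin(w) - 7)^2*sin(w)^2)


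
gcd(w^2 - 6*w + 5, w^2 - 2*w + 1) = w - 1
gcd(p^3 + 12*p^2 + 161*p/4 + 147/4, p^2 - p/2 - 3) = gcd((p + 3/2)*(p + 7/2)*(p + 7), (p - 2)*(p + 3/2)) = p + 3/2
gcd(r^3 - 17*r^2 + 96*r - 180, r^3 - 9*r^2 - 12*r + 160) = r - 5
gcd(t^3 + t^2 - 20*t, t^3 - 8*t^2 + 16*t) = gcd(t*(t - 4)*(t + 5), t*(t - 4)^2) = t^2 - 4*t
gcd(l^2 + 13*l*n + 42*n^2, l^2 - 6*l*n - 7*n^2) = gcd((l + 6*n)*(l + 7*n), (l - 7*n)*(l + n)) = 1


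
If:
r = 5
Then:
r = 5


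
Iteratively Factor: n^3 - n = (n - 1)*(n^2 + n) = n*(n - 1)*(n + 1)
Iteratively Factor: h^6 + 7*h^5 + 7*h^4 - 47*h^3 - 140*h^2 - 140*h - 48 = (h + 1)*(h^5 + 6*h^4 + h^3 - 48*h^2 - 92*h - 48) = (h + 1)*(h + 2)*(h^4 + 4*h^3 - 7*h^2 - 34*h - 24) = (h + 1)*(h + 2)^2*(h^3 + 2*h^2 - 11*h - 12) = (h + 1)^2*(h + 2)^2*(h^2 + h - 12) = (h + 1)^2*(h + 2)^2*(h + 4)*(h - 3)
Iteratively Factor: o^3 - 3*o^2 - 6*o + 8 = (o - 1)*(o^2 - 2*o - 8) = (o - 4)*(o - 1)*(o + 2)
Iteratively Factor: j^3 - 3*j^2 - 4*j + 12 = (j + 2)*(j^2 - 5*j + 6) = (j - 2)*(j + 2)*(j - 3)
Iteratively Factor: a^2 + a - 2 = (a + 2)*(a - 1)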